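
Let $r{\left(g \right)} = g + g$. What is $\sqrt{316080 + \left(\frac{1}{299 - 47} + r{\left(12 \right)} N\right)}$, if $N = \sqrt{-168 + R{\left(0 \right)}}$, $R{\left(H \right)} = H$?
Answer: $\frac{\sqrt{557565127 + 84672 i \sqrt{42}}}{42} \approx 562.21 + 0.27665 i$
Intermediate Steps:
$r{\left(g \right)} = 2 g$
$N = 2 i \sqrt{42}$ ($N = \sqrt{-168 + 0} = \sqrt{-168} = 2 i \sqrt{42} \approx 12.961 i$)
$\sqrt{316080 + \left(\frac{1}{299 - 47} + r{\left(12 \right)} N\right)} = \sqrt{316080 + \left(\frac{1}{299 - 47} + 2 \cdot 12 \cdot 2 i \sqrt{42}\right)} = \sqrt{316080 + \left(\frac{1}{252} + 24 \cdot 2 i \sqrt{42}\right)} = \sqrt{316080 + \left(\frac{1}{252} + 48 i \sqrt{42}\right)} = \sqrt{\frac{79652161}{252} + 48 i \sqrt{42}}$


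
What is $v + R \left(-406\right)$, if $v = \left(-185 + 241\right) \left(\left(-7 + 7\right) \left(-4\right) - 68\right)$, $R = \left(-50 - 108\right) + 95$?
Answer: $21770$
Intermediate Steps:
$R = -63$ ($R = -158 + 95 = -63$)
$v = -3808$ ($v = 56 \left(0 \left(-4\right) - 68\right) = 56 \left(0 - 68\right) = 56 \left(-68\right) = -3808$)
$v + R \left(-406\right) = -3808 - -25578 = -3808 + 25578 = 21770$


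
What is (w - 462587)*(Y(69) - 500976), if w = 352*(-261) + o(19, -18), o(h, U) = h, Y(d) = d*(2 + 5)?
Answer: 277493338920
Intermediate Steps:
Y(d) = 7*d (Y(d) = d*7 = 7*d)
w = -91853 (w = 352*(-261) + 19 = -91872 + 19 = -91853)
(w - 462587)*(Y(69) - 500976) = (-91853 - 462587)*(7*69 - 500976) = -554440*(483 - 500976) = -554440*(-500493) = 277493338920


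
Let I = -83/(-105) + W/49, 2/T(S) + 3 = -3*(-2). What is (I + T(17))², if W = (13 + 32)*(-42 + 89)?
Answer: 119508624/60025 ≈ 1991.0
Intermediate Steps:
W = 2115 (W = 45*47 = 2115)
T(S) = ⅔ (T(S) = 2/(-3 - 3*(-2)) = 2/(-3 + 6) = 2/3 = 2*(⅓) = ⅔)
I = 32306/735 (I = -83/(-105) + 2115/49 = -83*(-1/105) + 2115*(1/49) = 83/105 + 2115/49 = 32306/735 ≈ 43.954)
(I + T(17))² = (32306/735 + ⅔)² = (10932/245)² = 119508624/60025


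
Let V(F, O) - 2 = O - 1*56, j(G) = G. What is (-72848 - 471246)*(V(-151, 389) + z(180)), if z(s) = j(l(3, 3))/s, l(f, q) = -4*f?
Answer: -2733528256/15 ≈ -1.8224e+8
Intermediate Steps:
V(F, O) = -54 + O (V(F, O) = 2 + (O - 1*56) = 2 + (O - 56) = 2 + (-56 + O) = -54 + O)
z(s) = -12/s (z(s) = (-4*3)/s = -12/s)
(-72848 - 471246)*(V(-151, 389) + z(180)) = (-72848 - 471246)*((-54 + 389) - 12/180) = -544094*(335 - 12*1/180) = -544094*(335 - 1/15) = -544094*5024/15 = -2733528256/15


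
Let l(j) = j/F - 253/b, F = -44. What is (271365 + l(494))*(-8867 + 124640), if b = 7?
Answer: 691047631185/22 ≈ 3.1411e+10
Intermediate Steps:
l(j) = -253/7 - j/44 (l(j) = j/(-44) - 253/7 = j*(-1/44) - 253*⅐ = -j/44 - 253/7 = -253/7 - j/44)
(271365 + l(494))*(-8867 + 124640) = (271365 + (-253/7 - 1/44*494))*(-8867 + 124640) = (271365 + (-253/7 - 247/22))*115773 = (271365 - 7295/154)*115773 = (41782915/154)*115773 = 691047631185/22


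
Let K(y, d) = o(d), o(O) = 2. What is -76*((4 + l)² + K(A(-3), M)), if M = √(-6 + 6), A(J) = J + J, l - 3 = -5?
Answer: -456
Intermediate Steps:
l = -2 (l = 3 - 5 = -2)
A(J) = 2*J
M = 0 (M = √0 = 0)
K(y, d) = 2
-76*((4 + l)² + K(A(-3), M)) = -76*((4 - 2)² + 2) = -76*(2² + 2) = -76*(4 + 2) = -76*6 = -456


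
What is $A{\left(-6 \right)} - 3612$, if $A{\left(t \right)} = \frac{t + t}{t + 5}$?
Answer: $-3600$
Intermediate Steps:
$A{\left(t \right)} = \frac{2 t}{5 + t}$
$A{\left(-6 \right)} - 3612 = 2 \left(-6\right) \frac{1}{5 - 6} - 3612 = 2 \left(-6\right) \frac{1}{-1} - 3612 = 2 \left(-6\right) \left(-1\right) - 3612 = 12 - 3612 = -3600$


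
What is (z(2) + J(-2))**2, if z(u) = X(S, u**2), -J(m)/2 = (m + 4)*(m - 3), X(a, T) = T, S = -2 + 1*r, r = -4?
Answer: 576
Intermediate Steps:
S = -6 (S = -2 + 1*(-4) = -2 - 4 = -6)
J(m) = -2*(-3 + m)*(4 + m) (J(m) = -2*(m + 4)*(m - 3) = -2*(4 + m)*(-3 + m) = -2*(-3 + m)*(4 + m))
z(u) = u**2
(z(2) + J(-2))**2 = (2**2 + (24 - 2*(-2) - 2*(-2)**2))**2 = (4 + (24 + 4 - 2*4))**2 = (4 + (24 + 4 - 8))**2 = (4 + 20)**2 = 24**2 = 576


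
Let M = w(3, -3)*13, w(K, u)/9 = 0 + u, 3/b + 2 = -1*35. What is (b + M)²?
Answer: 168740100/1369 ≈ 1.2326e+5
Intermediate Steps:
b = -3/37 (b = 3/(-2 - 1*35) = 3/(-2 - 35) = 3/(-37) = 3*(-1/37) = -3/37 ≈ -0.081081)
w(K, u) = 9*u (w(K, u) = 9*(0 + u) = 9*u)
M = -351 (M = (9*(-3))*13 = -27*13 = -351)
(b + M)² = (-3/37 - 351)² = (-12990/37)² = 168740100/1369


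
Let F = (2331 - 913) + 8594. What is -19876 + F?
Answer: -9864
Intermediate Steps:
F = 10012 (F = 1418 + 8594 = 10012)
-19876 + F = -19876 + 10012 = -9864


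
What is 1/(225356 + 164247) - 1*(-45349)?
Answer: 17668106448/389603 ≈ 45349.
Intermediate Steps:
1/(225356 + 164247) - 1*(-45349) = 1/389603 + 45349 = 17668106448/389603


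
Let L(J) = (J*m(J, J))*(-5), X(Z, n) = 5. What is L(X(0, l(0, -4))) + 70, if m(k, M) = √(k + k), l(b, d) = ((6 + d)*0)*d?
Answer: 70 - 25*√10 ≈ -9.0569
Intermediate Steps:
l(b, d) = 0 (l(b, d) = 0*d = 0)
m(k, M) = √2*√k (m(k, M) = √(2*k) = √2*√k)
L(J) = -5*√2*J^(3/2) (L(J) = (J*(√2*√J))*(-5) = (√2*J^(3/2))*(-5) = -5*√2*J^(3/2))
L(X(0, l(0, -4))) + 70 = -5*√2*5^(3/2) + 70 = -5*√2*5*√5 + 70 = -25*√10 + 70 = 70 - 25*√10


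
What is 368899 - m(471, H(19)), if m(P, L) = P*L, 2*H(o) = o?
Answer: 728849/2 ≈ 3.6442e+5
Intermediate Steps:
H(o) = o/2
m(P, L) = L*P
368899 - m(471, H(19)) = 368899 - (½)*19*471 = 368899 - 19*471/2 = 368899 - 1*8949/2 = 368899 - 8949/2 = 728849/2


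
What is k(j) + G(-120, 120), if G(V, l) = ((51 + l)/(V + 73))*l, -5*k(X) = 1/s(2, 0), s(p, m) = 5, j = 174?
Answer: -513047/1175 ≈ -436.64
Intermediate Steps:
k(X) = -1/25 (k(X) = -⅕/5 = -⅕*⅕ = -1/25)
G(V, l) = l*(51 + l)/(73 + V) (G(V, l) = ((51 + l)/(73 + V))*l = l*(51 + l)/(73 + V))
k(j) + G(-120, 120) = -1/25 + 120*(51 + 120)/(73 - 120) = -1/25 + 120*171/(-47) = -1/25 + 120*(-1/47)*171 = -1/25 - 20520/47 = -513047/1175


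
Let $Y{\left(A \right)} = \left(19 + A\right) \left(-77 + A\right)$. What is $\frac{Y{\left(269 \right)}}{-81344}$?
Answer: $- \frac{864}{1271} \approx -0.67978$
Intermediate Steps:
$Y{\left(A \right)} = \left(-77 + A\right) \left(19 + A\right)$
$\frac{Y{\left(269 \right)}}{-81344} = \frac{-1463 + 269^{2} - 15602}{-81344} = \left(-1463 + 72361 - 15602\right) \left(- \frac{1}{81344}\right) = 55296 \left(- \frac{1}{81344}\right) = - \frac{864}{1271}$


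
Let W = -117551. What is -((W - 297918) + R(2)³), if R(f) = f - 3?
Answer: 415470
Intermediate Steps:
R(f) = -3 + f
-((W - 297918) + R(2)³) = -((-117551 - 297918) + (-3 + 2)³) = -(-415469 + (-1)³) = -(-415469 - 1) = -1*(-415470) = 415470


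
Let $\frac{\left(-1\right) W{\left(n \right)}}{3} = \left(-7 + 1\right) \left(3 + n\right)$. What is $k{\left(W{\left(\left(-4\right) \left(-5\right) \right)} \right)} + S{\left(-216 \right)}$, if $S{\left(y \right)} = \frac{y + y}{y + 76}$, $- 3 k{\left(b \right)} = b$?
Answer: $- \frac{4722}{35} \approx -134.91$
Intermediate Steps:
$W{\left(n \right)} = 54 + 18 n$ ($W{\left(n \right)} = - 3 \left(-7 + 1\right) \left(3 + n\right) = - 3 \left(- 6 \left(3 + n\right)\right) = - 3 \left(-18 - 6 n\right) = 54 + 18 n$)
$k{\left(b \right)} = - \frac{b}{3}$
$S{\left(y \right)} = \frac{2 y}{76 + y}$
$k{\left(W{\left(\left(-4\right) \left(-5\right) \right)} \right)} + S{\left(-216 \right)} = - \frac{54 + 18 \left(\left(-4\right) \left(-5\right)\right)}{3} + 2 \left(-216\right) \frac{1}{76 - 216} = - \frac{54 + 18 \cdot 20}{3} + 2 \left(-216\right) \frac{1}{-140} = - \frac{54 + 360}{3} + 2 \left(-216\right) \left(- \frac{1}{140}\right) = \left(- \frac{1}{3}\right) 414 + \frac{108}{35} = -138 + \frac{108}{35} = - \frac{4722}{35}$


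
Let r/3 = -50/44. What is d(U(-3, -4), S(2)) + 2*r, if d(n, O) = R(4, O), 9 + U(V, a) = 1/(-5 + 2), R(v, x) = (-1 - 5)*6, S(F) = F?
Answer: -471/11 ≈ -42.818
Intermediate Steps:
R(v, x) = -36 (R(v, x) = -6*6 = -36)
U(V, a) = -28/3 (U(V, a) = -9 + 1/(-5 + 2) = -9 + 1/(-3) = -9 + 1*(-1/3) = -9 - 1/3 = -28/3)
d(n, O) = -36
r = -75/22 (r = 3*(-50/44) = 3*(-50*1/44) = 3*(-25/22) = -75/22 ≈ -3.4091)
d(U(-3, -4), S(2)) + 2*r = -36 + 2*(-75/22) = -36 - 75/11 = -471/11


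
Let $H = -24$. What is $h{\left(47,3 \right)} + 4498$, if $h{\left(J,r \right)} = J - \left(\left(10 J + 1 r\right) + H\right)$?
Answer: $4096$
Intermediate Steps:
$h{\left(J,r \right)} = 24 - r - 9 J$ ($h{\left(J,r \right)} = J - \left(\left(10 J + 1 r\right) - 24\right) = J - \left(\left(10 J + r\right) - 24\right) = J - \left(\left(r + 10 J\right) - 24\right) = J - \left(-24 + r + 10 J\right) = 24 - r - 9 J$)
$h{\left(47,3 \right)} + 4498 = \left(24 - 3 - 423\right) + 4498 = -402 + 4498 = 4096$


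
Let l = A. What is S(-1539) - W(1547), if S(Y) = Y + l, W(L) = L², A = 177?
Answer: -2394571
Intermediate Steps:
l = 177
S(Y) = 177 + Y (S(Y) = Y + 177 = 177 + Y)
S(-1539) - W(1547) = (177 - 1539) - 1*1547² = -1362 - 1*2393209 = -1362 - 2393209 = -2394571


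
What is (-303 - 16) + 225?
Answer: -94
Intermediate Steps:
(-303 - 16) + 225 = -319 + 225 = -94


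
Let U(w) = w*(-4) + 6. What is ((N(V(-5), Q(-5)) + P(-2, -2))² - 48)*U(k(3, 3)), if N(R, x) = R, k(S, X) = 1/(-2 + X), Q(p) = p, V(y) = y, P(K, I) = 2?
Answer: -78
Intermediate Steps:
U(w) = 6 - 4*w (U(w) = -4*w + 6 = 6 - 4*w)
((N(V(-5), Q(-5)) + P(-2, -2))² - 48)*U(k(3, 3)) = ((-5 + 2)² - 48)*(6 - 4/(-2 + 3)) = ((-3)² - 48)*(6 - 4/1) = (9 - 48)*(6 - 4*1) = -39*(6 - 4) = -39*2 = -78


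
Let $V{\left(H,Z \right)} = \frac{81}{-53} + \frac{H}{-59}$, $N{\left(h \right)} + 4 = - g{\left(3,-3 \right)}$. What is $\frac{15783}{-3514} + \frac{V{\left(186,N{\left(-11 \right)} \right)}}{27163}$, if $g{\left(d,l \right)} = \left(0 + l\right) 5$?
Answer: $- \frac{1340638952301}{298474595314} \approx -4.4916$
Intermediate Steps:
$g{\left(d,l \right)} = 5 l$ ($g{\left(d,l \right)} = l 5 = 5 l$)
$N{\left(h \right)} = 11$ ($N{\left(h \right)} = -4 - 5 \left(-3\right) = -4 - -15 = -4 + 15 = 11$)
$V{\left(H,Z \right)} = - \frac{81}{53} - \frac{H}{59}$ ($V{\left(H,Z \right)} = 81 \left(- \frac{1}{53}\right) + H \left(- \frac{1}{59}\right) = - \frac{81}{53} - \frac{H}{59}$)
$\frac{15783}{-3514} + \frac{V{\left(186,N{\left(-11 \right)} \right)}}{27163} = \frac{15783}{-3514} + \frac{- \frac{81}{53} - \frac{186}{59}}{27163} = 15783 \left(- \frac{1}{3514}\right) + \left(- \frac{81}{53} - \frac{186}{59}\right) \frac{1}{27163} = - \frac{15783}{3514} - \frac{14637}{84938701} = - \frac{1340638952301}{298474595314}$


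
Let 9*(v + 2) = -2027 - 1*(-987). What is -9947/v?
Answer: 89523/1058 ≈ 84.615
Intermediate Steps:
v = -1058/9 (v = -2 + (-2027 - 1*(-987))/9 = -2 + (-2027 + 987)/9 = -2 + (⅑)*(-1040) = -2 - 1040/9 = -1058/9 ≈ -117.56)
-9947/v = -9947/(-1058/9) = -9947*(-9/1058) = 89523/1058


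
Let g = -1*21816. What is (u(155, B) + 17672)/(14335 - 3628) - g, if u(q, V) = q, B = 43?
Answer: 233601739/10707 ≈ 21818.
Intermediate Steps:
g = -21816
(u(155, B) + 17672)/(14335 - 3628) - g = (155 + 17672)/(14335 - 3628) - 1*(-21816) = 17827/10707 + 21816 = 233601739/10707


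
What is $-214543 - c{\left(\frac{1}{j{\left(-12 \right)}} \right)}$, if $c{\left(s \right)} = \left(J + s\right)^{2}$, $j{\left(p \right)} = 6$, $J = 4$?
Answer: $- \frac{7724173}{36} \approx -2.1456 \cdot 10^{5}$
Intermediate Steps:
$c{\left(s \right)} = \left(4 + s\right)^{2}$
$-214543 - c{\left(\frac{1}{j{\left(-12 \right)}} \right)} = -214543 - \left(4 + \frac{1}{6}\right)^{2} = -214543 - \left(\frac{25}{6}\right)^{2} = -214543 - \frac{625}{36} = - \frac{7724173}{36}$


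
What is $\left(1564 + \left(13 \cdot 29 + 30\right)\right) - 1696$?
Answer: $275$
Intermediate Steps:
$\left(1564 + \left(13 \cdot 29 + 30\right)\right) - 1696 = \left(1564 + \left(377 + 30\right)\right) - 1696 = \left(1564 + 407\right) - 1696 = 1971 - 1696 = 275$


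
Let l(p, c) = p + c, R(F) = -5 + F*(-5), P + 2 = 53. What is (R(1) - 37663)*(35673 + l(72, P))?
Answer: -1348542708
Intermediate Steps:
P = 51 (P = -2 + 53 = 51)
R(F) = -5 - 5*F
l(p, c) = c + p
(R(1) - 37663)*(35673 + l(72, P)) = ((-5 - 5*1) - 37663)*(35673 + (51 + 72)) = ((-5 - 5) - 37663)*(35673 + 123) = (-10 - 37663)*35796 = -37673*35796 = -1348542708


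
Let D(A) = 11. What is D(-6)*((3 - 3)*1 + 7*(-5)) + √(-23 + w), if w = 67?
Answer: -385 + 2*√11 ≈ -378.37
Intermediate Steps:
D(-6)*((3 - 3)*1 + 7*(-5)) + √(-23 + w) = 11*((3 - 3)*1 + 7*(-5)) + √(-23 + 67) = 11*(0*1 - 35) + √44 = 11*(0 - 35) + 2*√11 = 11*(-35) + 2*√11 = -385 + 2*√11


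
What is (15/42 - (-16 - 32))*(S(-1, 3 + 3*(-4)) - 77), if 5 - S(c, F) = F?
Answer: -6093/2 ≈ -3046.5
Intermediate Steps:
S(c, F) = 5 - F
(15/42 - (-16 - 32))*(S(-1, 3 + 3*(-4)) - 77) = (15/42 - (-16 - 32))*((5 - (3 + 3*(-4))) - 77) = (15*(1/42) - 1*(-48))*((5 - (3 - 12)) - 77) = (5/14 + 48)*((5 - 1*(-9)) - 77) = 677*((5 + 9) - 77)/14 = 677*(14 - 77)/14 = (677/14)*(-63) = -6093/2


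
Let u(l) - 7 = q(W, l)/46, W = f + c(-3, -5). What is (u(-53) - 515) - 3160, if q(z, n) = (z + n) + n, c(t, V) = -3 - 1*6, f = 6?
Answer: -168837/46 ≈ -3670.4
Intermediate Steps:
c(t, V) = -9 (c(t, V) = -3 - 6 = -9)
W = -3 (W = 6 - 9 = -3)
q(z, n) = z + 2*n (q(z, n) = (n + z) + n = z + 2*n)
u(l) = 319/46 + l/23 (u(l) = 7 + (-3 + 2*l)/46 = 7 + (-3 + 2*l)*(1/46) = 7 + (-3/46 + l/23) = 319/46 + l/23)
(u(-53) - 515) - 3160 = ((319/46 + (1/23)*(-53)) - 515) - 3160 = ((319/46 - 53/23) - 515) - 3160 = (213/46 - 515) - 3160 = -23477/46 - 3160 = -168837/46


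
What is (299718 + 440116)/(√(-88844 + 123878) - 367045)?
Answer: -271552370530/134721996991 - 739834*√35034/134721996991 ≈ -2.0167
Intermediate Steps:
(299718 + 440116)/(√(-88844 + 123878) - 367045) = 739834/(√35034 - 367045) = 739834/(-367045 + √35034)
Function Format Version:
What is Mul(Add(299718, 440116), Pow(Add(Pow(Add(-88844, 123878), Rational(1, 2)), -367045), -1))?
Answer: Add(Rational(-271552370530, 134721996991), Mul(Rational(-739834, 134721996991), Pow(35034, Rational(1, 2)))) ≈ -2.0167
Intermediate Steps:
Mul(Add(299718, 440116), Pow(Add(Pow(Add(-88844, 123878), Rational(1, 2)), -367045), -1)) = Mul(739834, Pow(Add(Pow(35034, Rational(1, 2)), -367045), -1)) = Mul(739834, Pow(Add(-367045, Pow(35034, Rational(1, 2))), -1))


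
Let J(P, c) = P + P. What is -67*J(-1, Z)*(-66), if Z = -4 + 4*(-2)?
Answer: -8844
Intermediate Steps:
Z = -12 (Z = -4 - 8 = -12)
J(P, c) = 2*P
-67*J(-1, Z)*(-66) = -134*(-1)*(-66) = -67*(-2)*(-66) = 134*(-66) = -8844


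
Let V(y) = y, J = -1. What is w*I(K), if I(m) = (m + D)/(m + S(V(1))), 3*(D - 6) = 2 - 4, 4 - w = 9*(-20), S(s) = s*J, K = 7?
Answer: 3404/9 ≈ 378.22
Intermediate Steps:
S(s) = -s (S(s) = s*(-1) = -s)
w = 184 (w = 4 - 9*(-20) = 4 - 1*(-180) = 4 + 180 = 184)
D = 16/3 (D = 6 + (2 - 4)/3 = 6 + (⅓)*(-2) = 6 - ⅔ = 16/3 ≈ 5.3333)
I(m) = (16/3 + m)/(-1 + m) (I(m) = (m + 16/3)/(m - 1*1) = (16/3 + m)/(m - 1) = (16/3 + m)/(-1 + m))
w*I(K) = 184*((16/3 + 7)/(-1 + 7)) = 184*((37/3)/6) = 184*((⅙)*(37/3)) = 184*(37/18) = 3404/9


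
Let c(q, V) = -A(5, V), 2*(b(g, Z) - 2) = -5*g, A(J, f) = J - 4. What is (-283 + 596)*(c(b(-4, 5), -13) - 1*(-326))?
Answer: 101725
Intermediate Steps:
A(J, f) = -4 + J
b(g, Z) = 2 - 5*g/2 (b(g, Z) = 2 + (-5*g)/2 = 2 - 5*g/2)
c(q, V) = -1 (c(q, V) = -(-4 + 5) = -1*1 = -1)
(-283 + 596)*(c(b(-4, 5), -13) - 1*(-326)) = (-283 + 596)*(-1 - 1*(-326)) = 313*(-1 + 326) = 313*325 = 101725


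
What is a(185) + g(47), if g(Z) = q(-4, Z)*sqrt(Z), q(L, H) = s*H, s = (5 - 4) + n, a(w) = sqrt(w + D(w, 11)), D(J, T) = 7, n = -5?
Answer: -188*sqrt(47) + 8*sqrt(3) ≈ -1275.0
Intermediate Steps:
a(w) = sqrt(7 + w) (a(w) = sqrt(w + 7) = sqrt(7 + w))
s = -4 (s = (5 - 4) - 5 = 1 - 5 = -4)
q(L, H) = -4*H
g(Z) = -4*Z**(3/2) (g(Z) = (-4*Z)*sqrt(Z) = -4*Z**(3/2))
a(185) + g(47) = sqrt(7 + 185) - 188*sqrt(47) = sqrt(192) - 188*sqrt(47) = 8*sqrt(3) - 188*sqrt(47) = -188*sqrt(47) + 8*sqrt(3)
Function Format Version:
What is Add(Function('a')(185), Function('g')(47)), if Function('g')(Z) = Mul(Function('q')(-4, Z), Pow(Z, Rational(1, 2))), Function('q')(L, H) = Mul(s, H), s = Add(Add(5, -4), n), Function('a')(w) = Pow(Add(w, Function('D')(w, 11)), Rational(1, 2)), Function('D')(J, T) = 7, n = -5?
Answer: Add(Mul(-188, Pow(47, Rational(1, 2))), Mul(8, Pow(3, Rational(1, 2)))) ≈ -1275.0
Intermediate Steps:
Function('a')(w) = Pow(Add(7, w), Rational(1, 2)) (Function('a')(w) = Pow(Add(w, 7), Rational(1, 2)) = Pow(Add(7, w), Rational(1, 2)))
s = -4 (s = Add(Add(5, -4), -5) = Add(1, -5) = -4)
Function('q')(L, H) = Mul(-4, H)
Function('g')(Z) = Mul(-4, Pow(Z, Rational(3, 2))) (Function('g')(Z) = Mul(Mul(-4, Z), Pow(Z, Rational(1, 2))) = Mul(-4, Pow(Z, Rational(3, 2))))
Add(Function('a')(185), Function('g')(47)) = Add(Pow(Add(7, 185), Rational(1, 2)), Mul(-4, Pow(47, Rational(3, 2)))) = Add(Pow(192, Rational(1, 2)), Mul(-4, Mul(47, Pow(47, Rational(1, 2))))) = Add(Mul(8, Pow(3, Rational(1, 2))), Mul(-188, Pow(47, Rational(1, 2)))) = Add(Mul(-188, Pow(47, Rational(1, 2))), Mul(8, Pow(3, Rational(1, 2))))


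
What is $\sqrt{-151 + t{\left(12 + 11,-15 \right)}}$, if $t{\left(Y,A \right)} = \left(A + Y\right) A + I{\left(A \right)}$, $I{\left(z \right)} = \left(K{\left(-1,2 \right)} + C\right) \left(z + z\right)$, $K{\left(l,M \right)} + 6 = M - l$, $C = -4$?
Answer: $i \sqrt{61} \approx 7.8102 i$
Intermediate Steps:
$K{\left(l,M \right)} = -6 + M - l$ ($K{\left(l,M \right)} = -6 + \left(M - l\right) = -6 + M - l$)
$I{\left(z \right)} = - 14 z$ ($I{\left(z \right)} = \left(\left(-6 + 2 - -1\right) - 4\right) \left(z + z\right) = \left(\left(-6 + 2 + 1\right) - 4\right) 2 z = \left(-3 - 4\right) 2 z = - 7 \cdot 2 z = - 14 z$)
$t{\left(Y,A \right)} = - 14 A + A \left(A + Y\right)$ ($t{\left(Y,A \right)} = \left(A + Y\right) A - 14 A = A \left(A + Y\right) - 14 A = - 14 A + A \left(A + Y\right)$)
$\sqrt{-151 + t{\left(12 + 11,-15 \right)}} = \sqrt{-151 - 15 \left(-14 - 15 + \left(12 + 11\right)\right)} = \sqrt{-151 - 15 \left(-14 - 15 + 23\right)} = \sqrt{-151 - -90} = \sqrt{-151 + 90} = \sqrt{-61} = i \sqrt{61}$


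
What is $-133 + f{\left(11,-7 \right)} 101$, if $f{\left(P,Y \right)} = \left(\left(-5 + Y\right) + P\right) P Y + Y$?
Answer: $6937$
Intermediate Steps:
$f{\left(P,Y \right)} = Y + P Y \left(-5 + P + Y\right)$ ($f{\left(P,Y \right)} = \left(-5 + P + Y\right) P Y + Y = P \left(-5 + P + Y\right) Y + Y = P Y \left(-5 + P + Y\right) + Y = Y + P Y \left(-5 + P + Y\right)$)
$-133 + f{\left(11,-7 \right)} 101 = -133 + - 7 \left(1 + 11^{2} - 55 + 11 \left(-7\right)\right) 101 = -133 + - 7 \left(1 + 121 - 55 - 77\right) 101 = -133 + \left(-7\right) \left(-10\right) 101 = -133 + 70 \cdot 101 = -133 + 7070 = 6937$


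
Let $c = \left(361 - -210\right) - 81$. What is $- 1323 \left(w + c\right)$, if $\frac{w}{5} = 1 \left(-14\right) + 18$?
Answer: $-674730$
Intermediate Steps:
$c = 490$ ($c = \left(361 + 210\right) - 81 = 571 - 81 = 490$)
$w = 20$ ($w = 5 \left(1 \left(-14\right) + 18\right) = 5 \left(-14 + 18\right) = 5 \cdot 4 = 20$)
$- 1323 \left(w + c\right) = - 1323 \left(20 + 490\right) = \left(-1323\right) 510 = -674730$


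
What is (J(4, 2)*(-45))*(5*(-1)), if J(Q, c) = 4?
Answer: 900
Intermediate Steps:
(J(4, 2)*(-45))*(5*(-1)) = (4*(-45))*(5*(-1)) = -180*(-5) = 900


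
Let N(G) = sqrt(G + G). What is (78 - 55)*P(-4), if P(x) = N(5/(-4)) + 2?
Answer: 46 + 23*I*sqrt(10)/2 ≈ 46.0 + 36.366*I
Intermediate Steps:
N(G) = sqrt(2)*sqrt(G) (N(G) = sqrt(2*G) = sqrt(2)*sqrt(G))
P(x) = 2 + I*sqrt(10)/2 (P(x) = sqrt(2)*sqrt(5/(-4)) + 2 = sqrt(2)*sqrt(5*(-1/4)) + 2 = sqrt(2)*sqrt(-5/4) + 2 = sqrt(2)*(I*sqrt(5)/2) + 2 = I*sqrt(10)/2 + 2 = 2 + I*sqrt(10)/2)
(78 - 55)*P(-4) = (78 - 55)*(2 + I*sqrt(10)/2) = 23*(2 + I*sqrt(10)/2) = 46 + 23*I*sqrt(10)/2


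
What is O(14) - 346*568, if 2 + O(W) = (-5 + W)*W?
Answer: -196404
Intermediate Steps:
O(W) = -2 + W*(-5 + W) (O(W) = -2 + (-5 + W)*W = -2 + W*(-5 + W))
O(14) - 346*568 = (-2 + 14² - 5*14) - 346*568 = (-2 + 196 - 70) - 196528 = 124 - 196528 = -196404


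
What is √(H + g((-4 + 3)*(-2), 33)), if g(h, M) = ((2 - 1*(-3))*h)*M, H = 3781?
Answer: √4111 ≈ 64.117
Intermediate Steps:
g(h, M) = 5*M*h (g(h, M) = ((2 + 3)*h)*M = (5*h)*M = 5*M*h)
√(H + g((-4 + 3)*(-2), 33)) = √(3781 + 5*33*((-4 + 3)*(-2))) = √(3781 + 5*33*(-1*(-2))) = √(3781 + 5*33*2) = √(3781 + 330) = √4111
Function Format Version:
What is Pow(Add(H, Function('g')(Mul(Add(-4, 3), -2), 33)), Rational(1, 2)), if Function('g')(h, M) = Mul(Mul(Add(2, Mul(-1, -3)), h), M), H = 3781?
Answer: Pow(4111, Rational(1, 2)) ≈ 64.117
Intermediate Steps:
Function('g')(h, M) = Mul(5, M, h) (Function('g')(h, M) = Mul(Mul(Add(2, 3), h), M) = Mul(Mul(5, h), M) = Mul(5, M, h))
Pow(Add(H, Function('g')(Mul(Add(-4, 3), -2), 33)), Rational(1, 2)) = Pow(Add(3781, Mul(5, 33, Mul(Add(-4, 3), -2))), Rational(1, 2)) = Pow(Add(3781, Mul(5, 33, Mul(-1, -2))), Rational(1, 2)) = Pow(Add(3781, Mul(5, 33, 2)), Rational(1, 2)) = Pow(Add(3781, 330), Rational(1, 2)) = Pow(4111, Rational(1, 2))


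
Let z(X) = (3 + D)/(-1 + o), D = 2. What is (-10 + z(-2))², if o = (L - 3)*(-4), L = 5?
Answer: 9025/81 ≈ 111.42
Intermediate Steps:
o = -8 (o = (5 - 3)*(-4) = 2*(-4) = -8)
z(X) = -5/9 (z(X) = (3 + 2)/(-1 - 8) = 5/(-9) = 5*(-⅑) = -5/9)
(-10 + z(-2))² = (-10 - 5/9)² = (-95/9)² = 9025/81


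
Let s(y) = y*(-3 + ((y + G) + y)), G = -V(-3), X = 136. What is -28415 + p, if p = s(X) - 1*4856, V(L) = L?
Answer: 3721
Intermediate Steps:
G = 3 (G = -1*(-3) = 3)
s(y) = 2*y² (s(y) = y*(-3 + ((y + 3) + y)) = y*(-3 + ((3 + y) + y)) = y*(-3 + (3 + 2*y)) = y*(2*y) = 2*y²)
p = 32136 (p = 2*136² - 1*4856 = 2*18496 - 4856 = 36992 - 4856 = 32136)
-28415 + p = -28415 + 32136 = 3721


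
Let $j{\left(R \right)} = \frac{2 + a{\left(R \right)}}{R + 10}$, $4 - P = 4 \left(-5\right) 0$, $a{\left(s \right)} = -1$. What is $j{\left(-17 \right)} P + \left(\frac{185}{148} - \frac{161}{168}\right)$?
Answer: $- \frac{47}{168} \approx -0.27976$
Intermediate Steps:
$P = 4$ ($P = 4 - 4 \left(-5\right) 0 = 4 - \left(-20\right) 0 = 4 - 0 = 4 + 0 = 4$)
$j{\left(R \right)} = \frac{1}{10 + R}$ ($j{\left(R \right)} = \frac{2 - 1}{R + 10} = 1 \frac{1}{10 + R} = \frac{1}{10 + R}$)
$j{\left(-17 \right)} P + \left(\frac{185}{148} - \frac{161}{168}\right) = \frac{1}{10 - 17} \cdot 4 + \left(\frac{185}{148} - \frac{161}{168}\right) = \frac{1}{-7} \cdot 4 + \left(185 \cdot \frac{1}{148} - \frac{23}{24}\right) = \left(- \frac{1}{7}\right) 4 + \left(\frac{5}{4} - \frac{23}{24}\right) = - \frac{4}{7} + \frac{7}{24} = - \frac{47}{168}$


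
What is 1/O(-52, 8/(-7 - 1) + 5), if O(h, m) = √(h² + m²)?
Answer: √170/680 ≈ 0.019174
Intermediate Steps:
1/O(-52, 8/(-7 - 1) + 5) = 1/(√((-52)² + (8/(-7 - 1) + 5)²)) = 1/(√(2704 + (8/(-8) + 5)²)) = 1/(√(2704 + (-⅛*8 + 5)²)) = 1/(√(2704 + (-1 + 5)²)) = 1/(√(2704 + 4²)) = 1/(√(2704 + 16)) = 1/(√2720) = 1/(4*√170) = √170/680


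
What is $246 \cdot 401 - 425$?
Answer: $98221$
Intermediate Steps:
$246 \cdot 401 - 425 = 98646 - 425 = 98221$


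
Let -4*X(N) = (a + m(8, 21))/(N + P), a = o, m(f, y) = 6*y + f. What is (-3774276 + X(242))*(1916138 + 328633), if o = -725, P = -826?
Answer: -19791493412679117/2336 ≈ -8.4724e+12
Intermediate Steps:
m(f, y) = f + 6*y
a = -725
X(N) = 591/(4*(-826 + N)) (X(N) = -(-725 + (8 + 6*21))/(4*(N - 826)) = -(-725 + (8 + 126))/(4*(-826 + N)) = -(-725 + 134)/(4*(-826 + N)) = -(-591)/(4*(-826 + N)) = 591/(4*(-826 + N)))
(-3774276 + X(242))*(1916138 + 328633) = (-3774276 + 591/(4*(-826 + 242)))*(1916138 + 328633) = (-3774276 + (591/4)/(-584))*2244771 = (-3774276 + (591/4)*(-1/584))*2244771 = (-3774276 - 591/2336)*2244771 = -8816709327/2336*2244771 = -19791493412679117/2336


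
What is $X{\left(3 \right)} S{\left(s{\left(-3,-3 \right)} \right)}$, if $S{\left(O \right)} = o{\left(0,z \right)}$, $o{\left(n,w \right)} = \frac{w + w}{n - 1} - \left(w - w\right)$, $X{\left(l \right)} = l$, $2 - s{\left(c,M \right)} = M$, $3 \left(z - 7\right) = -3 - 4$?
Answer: $-28$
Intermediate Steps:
$z = \frac{14}{3}$ ($z = 7 + \frac{-3 - 4}{3} = 7 + \frac{1}{3} \left(-7\right) = 7 - \frac{7}{3} = \frac{14}{3} \approx 4.6667$)
$s{\left(c,M \right)} = 2 - M$
$o{\left(n,w \right)} = \frac{2 w}{-1 + n}$ ($o{\left(n,w \right)} = \frac{2 w}{-1 + n} - 0 = \frac{2 w}{-1 + n} + 0 = \frac{2 w}{-1 + n}$)
$S{\left(O \right)} = - \frac{28}{3}$ ($S{\left(O \right)} = 2 \cdot \frac{14}{3} \frac{1}{-1 + 0} = 2 \cdot \frac{14}{3} \frac{1}{-1} = 2 \cdot \frac{14}{3} \left(-1\right) = - \frac{28}{3}$)
$X{\left(3 \right)} S{\left(s{\left(-3,-3 \right)} \right)} = 3 \left(- \frac{28}{3}\right) = -28$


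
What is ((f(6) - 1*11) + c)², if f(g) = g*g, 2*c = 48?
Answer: 2401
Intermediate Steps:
c = 24 (c = (½)*48 = 24)
f(g) = g²
((f(6) - 1*11) + c)² = ((6² - 1*11) + 24)² = ((36 - 11) + 24)² = (25 + 24)² = 49² = 2401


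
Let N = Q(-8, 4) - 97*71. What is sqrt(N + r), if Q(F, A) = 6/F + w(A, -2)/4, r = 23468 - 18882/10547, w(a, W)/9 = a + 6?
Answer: 3*sqrt(820745612787)/21094 ≈ 128.84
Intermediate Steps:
w(a, W) = 54 + 9*a (w(a, W) = 9*(a + 6) = 9*(6 + a) = 54 + 9*a)
r = 247498114/10547 (r = 23468 - 18882*1/10547 = 23468 - 18882/10547 = 247498114/10547 ≈ 23466.)
Q(F, A) = 27/2 + 6/F + 9*A/4 (Q(F, A) = 6/F + (54 + 9*A)/4 = 6/F + (54 + 9*A)*(1/4) = 6/F + (27/2 + 9*A/4) = 27/2 + 6/F + 9*A/4)
N = -27461/4 (N = (3/4)*(8 + 3*(-8)*(6 + 4))/(-8) - 97*71 = (3/4)*(-1/8)*(8 + 3*(-8)*10) - 6887 = (3/4)*(-1/8)*(8 - 240) - 6887 = (3/4)*(-1/8)*(-232) - 6887 = 87/4 - 6887 = -27461/4 ≈ -6865.3)
sqrt(N + r) = sqrt(-27461/4 + 247498114/10547) = sqrt(700361289/42188) = 3*sqrt(820745612787)/21094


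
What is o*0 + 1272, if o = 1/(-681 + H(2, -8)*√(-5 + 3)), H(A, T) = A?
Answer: 1272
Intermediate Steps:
o = 1/(-681 + 2*I*√2) (o = 1/(-681 + 2*√(-5 + 3)) = 1/(-681 + 2*√(-2)) = 1/(-681 + 2*(I*√2)) = 1/(-681 + 2*I*√2) ≈ -0.0014684 - 6.099e-6*I)
o*0 + 1272 = (-681/463769 - 2*I*√2/463769)*0 + 1272 = 0 + 1272 = 1272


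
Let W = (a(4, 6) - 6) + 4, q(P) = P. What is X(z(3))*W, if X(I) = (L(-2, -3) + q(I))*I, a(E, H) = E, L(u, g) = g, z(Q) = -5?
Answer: 80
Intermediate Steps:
X(I) = I*(-3 + I) (X(I) = (-3 + I)*I = I*(-3 + I))
W = 2 (W = (4 - 6) + 4 = -2 + 4 = 2)
X(z(3))*W = -5*(-3 - 5)*2 = -5*(-8)*2 = 40*2 = 80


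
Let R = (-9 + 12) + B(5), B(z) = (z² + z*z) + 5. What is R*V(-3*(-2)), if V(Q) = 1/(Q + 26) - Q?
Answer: -5539/16 ≈ -346.19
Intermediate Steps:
B(z) = 5 + 2*z² (B(z) = (z² + z²) + 5 = 2*z² + 5 = 5 + 2*z²)
R = 58 (R = (-9 + 12) + (5 + 2*5²) = 3 + (5 + 2*25) = 3 + (5 + 50) = 3 + 55 = 58)
V(Q) = 1/(26 + Q) - Q
R*V(-3*(-2)) = 58*((1 - (-3*(-2))² - (-78)*(-2))/(26 - 3*(-2))) = 58*((1 - 1*6² - 26*6)/(26 + 6)) = 58*((1 - 1*36 - 156)/32) = 58*((1 - 36 - 156)/32) = 58*((1/32)*(-191)) = 58*(-191/32) = -5539/16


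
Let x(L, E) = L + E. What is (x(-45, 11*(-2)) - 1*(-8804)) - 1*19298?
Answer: -10561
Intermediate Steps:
x(L, E) = E + L
(x(-45, 11*(-2)) - 1*(-8804)) - 1*19298 = ((11*(-2) - 45) - 1*(-8804)) - 1*19298 = ((-22 - 45) + 8804) - 19298 = (-67 + 8804) - 19298 = 8737 - 19298 = -10561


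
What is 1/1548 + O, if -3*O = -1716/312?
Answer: 2839/1548 ≈ 1.8340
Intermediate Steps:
O = 11/6 (O = -(-572)/312 = -⅓*(-11/2) = 11/6 ≈ 1.8333)
1/1548 + O = 1/1548 + 11/6 = 2839/1548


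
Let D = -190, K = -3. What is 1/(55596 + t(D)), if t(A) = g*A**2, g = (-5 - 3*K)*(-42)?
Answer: -1/6009204 ≈ -1.6641e-7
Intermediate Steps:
g = -168 (g = (-5 - 3*(-3))*(-42) = (-5 + 9)*(-42) = 4*(-42) = -168)
t(A) = -168*A**2
1/(55596 + t(D)) = 1/(55596 - 168*(-190)**2) = 1/(55596 - 168*36100) = 1/(55596 - 6064800) = 1/(-6009204) = -1/6009204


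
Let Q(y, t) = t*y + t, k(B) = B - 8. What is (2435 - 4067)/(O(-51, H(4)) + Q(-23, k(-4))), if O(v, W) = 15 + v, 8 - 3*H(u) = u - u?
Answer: -136/19 ≈ -7.1579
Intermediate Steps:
k(B) = -8 + B
Q(y, t) = t + t*y
H(u) = 8/3 (H(u) = 8/3 - (u - u)/3 = 8/3 - ⅓*0 = 8/3 + 0 = 8/3)
(2435 - 4067)/(O(-51, H(4)) + Q(-23, k(-4))) = (2435 - 4067)/((15 - 51) + (-8 - 4)*(1 - 23)) = -1632/(-36 - 12*(-22)) = -1632/(-36 + 264) = -1632/228 = -1632*1/228 = -136/19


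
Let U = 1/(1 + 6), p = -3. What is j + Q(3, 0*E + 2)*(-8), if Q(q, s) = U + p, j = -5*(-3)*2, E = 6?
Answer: 370/7 ≈ 52.857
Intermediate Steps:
j = 30 (j = 15*2 = 30)
U = ⅐ (U = 1/7 = ⅐ ≈ 0.14286)
Q(q, s) = -20/7 (Q(q, s) = ⅐ - 3 = -20/7)
j + Q(3, 0*E + 2)*(-8) = 30 - 20/7*(-8) = 30 + 160/7 = 370/7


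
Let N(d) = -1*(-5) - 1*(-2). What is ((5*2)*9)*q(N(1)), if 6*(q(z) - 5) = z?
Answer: 555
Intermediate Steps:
N(d) = 7 (N(d) = 5 + 2 = 7)
q(z) = 5 + z/6
((5*2)*9)*q(N(1)) = ((5*2)*9)*(5 + (1/6)*7) = (10*9)*(5 + 7/6) = 90*(37/6) = 555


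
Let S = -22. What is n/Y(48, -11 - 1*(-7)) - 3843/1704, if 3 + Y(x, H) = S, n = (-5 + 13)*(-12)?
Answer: 22503/14200 ≈ 1.5847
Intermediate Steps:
n = -96 (n = 8*(-12) = -96)
Y(x, H) = -25 (Y(x, H) = -3 - 22 = -25)
n/Y(48, -11 - 1*(-7)) - 3843/1704 = -96/(-25) - 3843/1704 = -96*(-1/25) - 3843*1/1704 = 96/25 - 1281/568 = 22503/14200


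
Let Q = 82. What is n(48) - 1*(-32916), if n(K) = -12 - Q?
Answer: 32822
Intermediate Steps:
n(K) = -94 (n(K) = -12 - 1*82 = -12 - 82 = -94)
n(48) - 1*(-32916) = -94 - 1*(-32916) = -94 + 32916 = 32822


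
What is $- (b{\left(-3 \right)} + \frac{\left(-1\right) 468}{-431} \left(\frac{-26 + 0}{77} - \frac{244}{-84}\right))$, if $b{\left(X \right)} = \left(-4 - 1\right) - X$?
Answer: $- \frac{26134}{33187} \approx -0.78748$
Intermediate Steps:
$b{\left(X \right)} = -5 - X$
$- (b{\left(-3 \right)} + \frac{\left(-1\right) 468}{-431} \left(\frac{-26 + 0}{77} - \frac{244}{-84}\right)) = - (\left(-5 - -3\right) + \frac{\left(-1\right) 468}{-431} \left(\frac{-26 + 0}{77} - \frac{244}{-84}\right)) = - (\left(-5 + 3\right) + \left(-468\right) \left(- \frac{1}{431}\right) \left(\left(-26\right) \frac{1}{77} - - \frac{61}{21}\right)) = - (-2 + \frac{468 \left(- \frac{26}{77} + \frac{61}{21}\right)}{431}) = - (-2 + \frac{468}{431} \cdot \frac{593}{231}) = - (-2 + \frac{92508}{33187}) = \left(-1\right) \frac{26134}{33187} = - \frac{26134}{33187}$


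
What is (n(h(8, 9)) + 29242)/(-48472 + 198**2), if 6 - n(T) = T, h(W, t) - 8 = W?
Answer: -1044/331 ≈ -3.1541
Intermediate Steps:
h(W, t) = 8 + W
n(T) = 6 - T
(n(h(8, 9)) + 29242)/(-48472 + 198**2) = ((6 - (8 + 8)) + 29242)/(-48472 + 198**2) = ((6 - 1*16) + 29242)/(-48472 + 39204) = ((6 - 16) + 29242)/(-9268) = (-10 + 29242)*(-1/9268) = 29232*(-1/9268) = -1044/331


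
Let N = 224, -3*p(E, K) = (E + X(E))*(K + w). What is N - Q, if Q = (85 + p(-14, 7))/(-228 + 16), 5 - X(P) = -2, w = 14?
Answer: 23811/106 ≈ 224.63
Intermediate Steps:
X(P) = 7 (X(P) = 5 - 1*(-2) = 5 + 2 = 7)
p(E, K) = -(7 + E)*(14 + K)/3 (p(E, K) = -(E + 7)*(K + 14)/3 = -(7 + E)*(14 + K)/3)
Q = -67/106 (Q = (85 + (-98/3 - 14/3*(-14) - 7/3*7 - 1/3*(-14)*7))/(-228 + 16) = (85 + (-98/3 + 196/3 - 49/3 + 98/3))/(-212) = (85 + 49)*(-1/212) = 134*(-1/212) = -67/106 ≈ -0.63208)
N - Q = 224 - 1*(-67/106) = 224 + 67/106 = 23811/106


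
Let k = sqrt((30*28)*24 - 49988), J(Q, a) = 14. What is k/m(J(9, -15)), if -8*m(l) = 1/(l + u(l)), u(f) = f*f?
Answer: -3360*I*sqrt(7457) ≈ -2.9015e+5*I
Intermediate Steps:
k = 2*I*sqrt(7457) (k = sqrt(840*24 - 49988) = sqrt(20160 - 49988) = sqrt(-29828) = 2*I*sqrt(7457) ≈ 172.71*I)
u(f) = f**2
m(l) = -1/(8*(l + l**2))
k/m(J(9, -15)) = (2*I*sqrt(7457))/((-1/8/(14*(1 + 14)))) = (2*I*sqrt(7457))/((-1/8*1/14/15)) = (2*I*sqrt(7457))/((-1/8*1/14*1/15)) = (2*I*sqrt(7457))/(-1/1680) = (2*I*sqrt(7457))*(-1680) = -3360*I*sqrt(7457)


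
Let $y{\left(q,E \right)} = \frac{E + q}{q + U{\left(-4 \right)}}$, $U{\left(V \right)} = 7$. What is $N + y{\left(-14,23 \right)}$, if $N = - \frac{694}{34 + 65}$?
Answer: $- \frac{5749}{693} \approx -8.2958$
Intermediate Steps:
$y{\left(q,E \right)} = \frac{E + q}{7 + q}$ ($y{\left(q,E \right)} = \frac{E + q}{q + 7} = \frac{E + q}{7 + q}$)
$N = - \frac{694}{99} \approx -7.0101$
$N + y{\left(-14,23 \right)} = - \frac{694}{99} + \frac{23 - 14}{7 - 14} = - \frac{694}{99} + \frac{1}{-7} \cdot 9 = - \frac{694}{99} - \frac{9}{7} = - \frac{5749}{693}$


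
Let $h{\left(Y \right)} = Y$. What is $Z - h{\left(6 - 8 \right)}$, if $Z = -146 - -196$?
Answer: $52$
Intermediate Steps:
$Z = 50$ ($Z = -146 + 196 = 50$)
$Z - h{\left(6 - 8 \right)} = 50 - \left(6 - 8\right) = 50 - -2 = 50 + 2 = 52$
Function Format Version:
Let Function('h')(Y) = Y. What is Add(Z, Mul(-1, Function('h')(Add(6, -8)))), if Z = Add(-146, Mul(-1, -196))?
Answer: 52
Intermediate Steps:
Z = 50 (Z = Add(-146, 196) = 50)
Add(Z, Mul(-1, Function('h')(Add(6, -8)))) = Add(50, Mul(-1, Add(6, -8))) = Add(50, Mul(-1, -2)) = Add(50, 2) = 52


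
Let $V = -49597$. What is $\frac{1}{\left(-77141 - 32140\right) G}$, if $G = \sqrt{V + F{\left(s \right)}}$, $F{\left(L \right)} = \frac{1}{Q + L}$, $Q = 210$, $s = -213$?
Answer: $\frac{i \sqrt{111594}}{8130069276} \approx 4.1089 \cdot 10^{-8} i$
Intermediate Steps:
$F{\left(L \right)} = \frac{1}{210 + L}$
$G = \frac{2 i \sqrt{111594}}{3}$ ($G = \sqrt{-49597 + \frac{1}{210 - 213}} = \sqrt{-49597 + \frac{1}{-3}} = \sqrt{-49597 - \frac{1}{3}} = \sqrt{- \frac{148792}{3}} = \frac{2 i \sqrt{111594}}{3} \approx 222.7 i$)
$\frac{1}{\left(-77141 - 32140\right) G} = \frac{1}{\left(-77141 - 32140\right) \frac{2 i \sqrt{111594}}{3}} = \frac{\left(- \frac{1}{74396}\right) i \sqrt{111594}}{-109281} = - \frac{\left(- \frac{1}{74396}\right) i \sqrt{111594}}{109281} = \frac{i \sqrt{111594}}{8130069276}$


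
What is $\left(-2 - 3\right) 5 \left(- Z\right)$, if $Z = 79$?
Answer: $1975$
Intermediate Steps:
$\left(-2 - 3\right) 5 \left(- Z\right) = \left(-2 - 3\right) 5 \left(\left(-1\right) 79\right) = \left(-5\right) 5 \left(-79\right) = \left(-25\right) \left(-79\right) = 1975$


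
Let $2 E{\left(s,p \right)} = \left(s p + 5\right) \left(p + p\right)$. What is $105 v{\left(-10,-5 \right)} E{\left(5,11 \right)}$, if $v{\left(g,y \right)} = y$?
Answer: $-346500$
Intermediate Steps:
$E{\left(s,p \right)} = p \left(5 + p s\right)$ ($E{\left(s,p \right)} = \frac{\left(s p + 5\right) \left(p + p\right)}{2} = \frac{\left(p s + 5\right) 2 p}{2} = \frac{\left(5 + p s\right) 2 p}{2} = \frac{2 p \left(5 + p s\right)}{2} = p \left(5 + p s\right)$)
$105 v{\left(-10,-5 \right)} E{\left(5,11 \right)} = 105 \left(-5\right) 11 \left(5 + 11 \cdot 5\right) = - 525 \cdot 11 \left(5 + 55\right) = - 525 \cdot 11 \cdot 60 = \left(-525\right) 660 = -346500$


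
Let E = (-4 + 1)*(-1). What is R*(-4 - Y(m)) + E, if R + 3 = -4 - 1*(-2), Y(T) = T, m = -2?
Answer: 13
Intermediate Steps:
R = -5 (R = -3 + (-4 - 1*(-2)) = -3 + (-4 + 2) = -3 - 2 = -5)
E = 3 (E = -3*(-1) = 3)
R*(-4 - Y(m)) + E = -5*(-4 - 1*(-2)) + 3 = -5*(-4 + 2) + 3 = -5*(-2) + 3 = 10 + 3 = 13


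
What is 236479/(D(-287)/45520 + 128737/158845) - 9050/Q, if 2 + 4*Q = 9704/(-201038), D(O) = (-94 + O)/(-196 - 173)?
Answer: 918499325719111203700/2968165776089163 ≈ 3.0945e+5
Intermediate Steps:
D(O) = 94/369 - O/369 (D(O) = (-94 + O)/(-369) = (-94 + O)*(-1/369) = 94/369 - O/369)
Q = -102945/201038 (Q = -½ + (9704/(-201038))/4 = -½ + (9704*(-1/201038))/4 = -½ + (¼)*(-4852/100519) = -½ - 1213/100519 = -102945/201038 ≈ -0.51207)
236479/(D(-287)/45520 + 128737/158845) - 9050/Q = 236479/((94/369 - 1/369*(-287))/45520 + 128737/158845) - 9050/(-102945/201038) = 236479/((94/369 + 7/9)*(1/45520) + 128737*(1/158845)) - 9050*(-201038/102945) = 236479/((127/123)*(1/45520) + 128737/158845) + 363878780/20589 = 236479/(127/5598960 + 128737/158845) + 363878780/20589 = 236479/(144162697367/177873360240) + 363878780/20589 = 236479*(177873360240/144162697367) + 363878780/20589 = 42063314356194960/144162697367 + 363878780/20589 = 918499325719111203700/2968165776089163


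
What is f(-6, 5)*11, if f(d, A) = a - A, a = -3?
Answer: -88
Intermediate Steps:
f(d, A) = -3 - A
f(-6, 5)*11 = (-3 - 1*5)*11 = (-3 - 5)*11 = -8*11 = -88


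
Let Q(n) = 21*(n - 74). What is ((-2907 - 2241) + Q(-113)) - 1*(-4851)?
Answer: -4224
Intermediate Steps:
Q(n) = -1554 + 21*n (Q(n) = 21*(-74 + n) = -1554 + 21*n)
((-2907 - 2241) + Q(-113)) - 1*(-4851) = ((-2907 - 2241) + (-1554 + 21*(-113))) - 1*(-4851) = (-5148 + (-1554 - 2373)) + 4851 = (-5148 - 3927) + 4851 = -9075 + 4851 = -4224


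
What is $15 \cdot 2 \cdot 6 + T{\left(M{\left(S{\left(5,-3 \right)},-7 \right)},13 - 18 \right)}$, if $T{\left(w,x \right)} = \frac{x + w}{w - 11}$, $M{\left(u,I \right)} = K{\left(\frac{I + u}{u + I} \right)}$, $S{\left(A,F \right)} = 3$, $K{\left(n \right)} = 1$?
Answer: $\frac{902}{5} \approx 180.4$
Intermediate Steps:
$M{\left(u,I \right)} = 1$
$T{\left(w,x \right)} = \frac{w + x}{-11 + w}$
$15 \cdot 2 \cdot 6 + T{\left(M{\left(S{\left(5,-3 \right)},-7 \right)},13 - 18 \right)} = 15 \cdot 2 \cdot 6 + \frac{1 + \left(13 - 18\right)}{-11 + 1} = 30 \cdot 6 + \frac{1 - 5}{-10} = 180 - - \frac{2}{5} = 180 + \frac{2}{5} = \frac{902}{5}$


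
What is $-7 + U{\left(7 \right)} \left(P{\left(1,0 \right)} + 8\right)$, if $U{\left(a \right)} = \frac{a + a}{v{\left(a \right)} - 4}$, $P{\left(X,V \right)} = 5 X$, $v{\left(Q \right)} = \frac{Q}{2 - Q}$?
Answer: $- \frac{1099}{27} \approx -40.704$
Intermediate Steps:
$U{\left(a \right)} = \frac{2 a}{-4 - \frac{a}{-2 + a}}$ ($U{\left(a \right)} = \frac{a + a}{- \frac{a}{-2 + a} - 4} = \frac{2 a}{-4 - \frac{a}{-2 + a}}$)
$-7 + U{\left(7 \right)} \left(P{\left(1,0 \right)} + 8\right) = -7 + 2 \cdot 7 \frac{1}{-8 + 5 \cdot 7} \left(2 - 7\right) \left(5 \cdot 1 + 8\right) = -7 + 2 \cdot 7 \frac{1}{-8 + 35} \left(2 - 7\right) \left(5 + 8\right) = -7 + 2 \cdot 7 \cdot \frac{1}{27} \left(-5\right) 13 = -7 - \frac{910}{27} = - \frac{1099}{27}$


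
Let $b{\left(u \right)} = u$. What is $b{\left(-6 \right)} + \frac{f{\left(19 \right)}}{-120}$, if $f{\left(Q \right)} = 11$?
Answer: $- \frac{731}{120} \approx -6.0917$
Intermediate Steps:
$b{\left(-6 \right)} + \frac{f{\left(19 \right)}}{-120} = -6 + \frac{11}{-120} = -6 + 11 \left(- \frac{1}{120}\right) = -6 - \frac{11}{120} = - \frac{731}{120}$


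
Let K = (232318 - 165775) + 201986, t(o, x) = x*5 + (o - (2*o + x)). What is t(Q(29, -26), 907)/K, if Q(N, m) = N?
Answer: 3599/268529 ≈ 0.013403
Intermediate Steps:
t(o, x) = -o + 4*x (t(o, x) = 5*x + (o - (x + 2*o)) = 5*x + (o + (-x - 2*o)) = 5*x + (-o - x) = -o + 4*x)
K = 268529 (K = 66543 + 201986 = 268529)
t(Q(29, -26), 907)/K = (-1*29 + 4*907)/268529 = (-29 + 3628)*(1/268529) = 3599*(1/268529) = 3599/268529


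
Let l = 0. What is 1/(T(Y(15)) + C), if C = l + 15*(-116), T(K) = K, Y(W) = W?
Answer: -1/1725 ≈ -0.00057971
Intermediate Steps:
C = -1740 (C = 0 + 15*(-116) = 0 - 1740 = -1740)
1/(T(Y(15)) + C) = 1/(15 - 1740) = 1/(-1725) = -1/1725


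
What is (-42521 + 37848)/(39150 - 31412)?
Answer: -4673/7738 ≈ -0.60390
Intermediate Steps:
(-42521 + 37848)/(39150 - 31412) = -4673/7738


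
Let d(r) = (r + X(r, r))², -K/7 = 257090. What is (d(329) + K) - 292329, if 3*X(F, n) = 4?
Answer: -17845550/9 ≈ -1.9828e+6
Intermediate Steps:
K = -1799630 (K = -7*257090 = -1799630)
X(F, n) = 4/3 (X(F, n) = (⅓)*4 = 4/3)
d(r) = (4/3 + r)² (d(r) = (r + 4/3)² = (4/3 + r)²)
(d(329) + K) - 292329 = ((4 + 3*329)²/9 - 1799630) - 292329 = ((4 + 987)²/9 - 1799630) - 292329 = ((⅑)*991² - 1799630) - 292329 = ((⅑)*982081 - 1799630) - 292329 = (982081/9 - 1799630) - 292329 = -15214589/9 - 292329 = -17845550/9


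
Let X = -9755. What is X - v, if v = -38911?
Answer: 29156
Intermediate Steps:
X - v = -9755 - 1*(-38911) = -9755 + 38911 = 29156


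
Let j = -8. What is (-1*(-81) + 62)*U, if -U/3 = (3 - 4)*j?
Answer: -3432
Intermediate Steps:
U = -24 (U = -3*(3 - 4)*(-8) = -(-3)*(-8) = -3*8 = -24)
(-1*(-81) + 62)*U = (-1*(-81) + 62)*(-24) = (81 + 62)*(-24) = 143*(-24) = -3432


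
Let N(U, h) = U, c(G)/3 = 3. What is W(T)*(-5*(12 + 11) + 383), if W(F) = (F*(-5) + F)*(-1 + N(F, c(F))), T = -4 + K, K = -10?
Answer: -225120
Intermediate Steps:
c(G) = 9 (c(G) = 3*3 = 9)
T = -14 (T = -4 - 10 = -14)
W(F) = -4*F*(-1 + F) (W(F) = (F*(-5) + F)*(-1 + F) = (-5*F + F)*(-1 + F) = (-4*F)*(-1 + F) = -4*F*(-1 + F))
W(T)*(-5*(12 + 11) + 383) = (4*(-14)*(1 - 1*(-14)))*(-5*(12 + 11) + 383) = (4*(-14)*(1 + 14))*(-5*23 + 383) = (4*(-14)*15)*(-115 + 383) = -840*268 = -225120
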